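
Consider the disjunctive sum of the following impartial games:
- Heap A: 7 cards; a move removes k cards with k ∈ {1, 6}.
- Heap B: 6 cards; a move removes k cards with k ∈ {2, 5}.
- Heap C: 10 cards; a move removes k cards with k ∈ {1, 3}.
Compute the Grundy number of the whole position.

1

Build the Grundy sequence for heap A with g(k) = mex{g(k−s) : s ∈ {1, 6}, s ≤ k}:
g(0) = mex{} = 0
g(1) = mex{0} = 1
g(2) = mex{1} = 0
g(3) = mex{0} = 1
g(4) = mex{1} = 0
g(5) = mex{0} = 1
g(6) = mex{0,1} = 2
g(7) = mex{1,2} = 0
So g(7) = 0.
For heap B, compute g(0), g(1), … with moves {2, 5}:
k:     0  1  2  3  4  5  6
g(k):  0  0  1  1  0  2  1
So g(6) = 1.
Build the Grundy sequence for heap C with g(k) = mex{g(k−s) : s ∈ {1, 3}, s ≤ k}:
g(0) = mex{} = 0
g(1) = mex{0} = 1
g(2) = mex{1} = 0
g(3) = mex{0} = 1
g(4) = mex{1} = 0
g(5) = mex{0} = 1
g(6) = mex{1} = 0
g(7) = mex{0} = 1
g(8) = mex{1} = 0
g(9) = mex{0} = 1
g(10) = mex{1} = 0
So g(10) = 0.
The value of a disjunctive sum is the nim-sum of the parts.
Combined value = 0 XOR 1 XOR 0 = 1.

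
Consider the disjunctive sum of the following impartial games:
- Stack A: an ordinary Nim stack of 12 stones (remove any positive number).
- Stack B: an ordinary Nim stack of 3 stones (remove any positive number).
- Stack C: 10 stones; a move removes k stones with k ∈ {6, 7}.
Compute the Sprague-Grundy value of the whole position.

Stack A is a plain Nim stack of size 12, so its Grundy value is 12.
Stack B is a plain Nim stack of size 3, so its Grundy value is 3.
Grundy values for stack C (subtraction set {6, 7}):
k:     0  1  2  3  4  5  6  7  8  9 10
g(k):  0  0  0  0  0  0  1  1  1  1  1
So g(10) = 1.
By the Sprague-Grundy theorem, the Grundy value of a sum of independent games is the XOR of the component values.
Combined value = 12 XOR 3 XOR 1 = 14.

14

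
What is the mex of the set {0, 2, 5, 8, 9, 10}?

1

0 is in the set but 1 is not, so the mex is 1.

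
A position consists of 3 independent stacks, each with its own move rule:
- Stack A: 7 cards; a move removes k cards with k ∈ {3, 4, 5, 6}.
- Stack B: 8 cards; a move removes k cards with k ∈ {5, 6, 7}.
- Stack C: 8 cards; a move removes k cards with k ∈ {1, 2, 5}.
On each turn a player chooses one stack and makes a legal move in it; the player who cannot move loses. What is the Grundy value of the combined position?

1

Build the Grundy sequence for stack A with g(k) = mex{g(k−s) : s ∈ {3, 4, 5, 6}, s ≤ k}:
g(0) = mex{} = 0
g(1) = mex{} = 0
g(2) = mex{} = 0
g(3) = mex{0} = 1
g(4) = mex{0} = 1
g(5) = mex{0} = 1
g(6) = mex{0,1} = 2
g(7) = mex{0,1} = 2
So g(7) = 2.
Grundy values for stack B (subtraction set {5, 6, 7}):
g(0) = mex{} = 0
g(1) = mex{} = 0
g(2) = mex{} = 0
g(3) = mex{} = 0
g(4) = mex{} = 0
g(5) = mex{0} = 1
g(6) = mex{0} = 1
g(7) = mex{0} = 1
g(8) = mex{0} = 1
So g(8) = 1.
Build the Grundy sequence for stack C with g(k) = mex{g(k−s) : s ∈ {1, 2, 5}, s ≤ k}:
k:     0  1  2  3  4  5  6  7  8
g(k):  0  1  2  0  1  2  0  1  2
So g(8) = 2.
By the Sprague-Grundy theorem, the Grundy value of a sum of independent games is the XOR of the component values.
Combined value = 2 ⊕ 1 ⊕ 2 = 1.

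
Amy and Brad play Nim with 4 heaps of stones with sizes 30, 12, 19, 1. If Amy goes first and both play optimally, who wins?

Brad wins

Compute the nim-sum pairwise:
30 ^ 12 = 18
18 ^ 19 = 1
1 ^ 1 = 0
The nim-sum is 0, so this is a P-position: the player to move is in a losing position under optimal play; Amy is about to move from it and so loses — Brad wins.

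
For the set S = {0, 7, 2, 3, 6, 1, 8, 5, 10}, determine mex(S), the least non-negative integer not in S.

The values 0, 1, 2, 3 are all present; 4 is the first non-negative integer missing from the set.

4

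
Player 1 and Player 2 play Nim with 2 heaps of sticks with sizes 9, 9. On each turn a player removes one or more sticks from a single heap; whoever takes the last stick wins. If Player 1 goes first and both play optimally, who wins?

Compute the nim-sum pairwise:
9 ⊕ 9 = 0
The nim-sum is 0, so this is a P-position: the player to move is in a losing position under optimal play; Player 1 is about to move from it and so loses — Player 2 wins.

Player 2 wins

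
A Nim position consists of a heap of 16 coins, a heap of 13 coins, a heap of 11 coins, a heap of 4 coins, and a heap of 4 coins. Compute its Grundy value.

Compute the nim-sum pairwise:
16 ⊕ 13 = 29
29 ⊕ 11 = 22
22 ⊕ 4 = 18
18 ⊕ 4 = 22

22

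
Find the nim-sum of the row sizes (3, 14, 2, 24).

23

Nim-sum: 3 ⊕ 14 ⊕ 2 ⊕ 24 = 23.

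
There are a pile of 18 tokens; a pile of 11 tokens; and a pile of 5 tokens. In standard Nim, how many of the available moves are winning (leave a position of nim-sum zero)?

Nim-sum: 18 XOR 11 XOR 5 = 28.
The overall nim-sum is X = 28. A pile of size p has a winning move iff p XOR X < p (reduce it to p XOR X).
  18: 18 XOR 28 = 14 < 18 — winning move (to 14).
  11: 11 XOR 28 = 23 ≥ 11 — no move.
  5: 5 XOR 28 = 25 ≥ 5 — no move.
That gives 1 winning move.

1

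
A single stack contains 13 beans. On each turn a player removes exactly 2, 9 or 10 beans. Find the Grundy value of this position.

Grundy values for subtraction set {2, 9, 10}:
k:     0  1  2  3  4  5  6  7  8  9 10 11 12 13
g(k):  0  0  1  1  0  0  1  1  0  2  1  3  0  2
So g(13) = 2.

2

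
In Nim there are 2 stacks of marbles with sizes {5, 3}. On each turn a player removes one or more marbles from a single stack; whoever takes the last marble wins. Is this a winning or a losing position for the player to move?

Winning position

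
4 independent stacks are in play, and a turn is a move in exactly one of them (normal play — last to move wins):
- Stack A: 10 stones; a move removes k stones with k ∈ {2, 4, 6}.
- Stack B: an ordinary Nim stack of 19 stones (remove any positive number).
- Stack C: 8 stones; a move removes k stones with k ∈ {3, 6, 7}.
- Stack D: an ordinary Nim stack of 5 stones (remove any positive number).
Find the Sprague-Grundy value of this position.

For stack A, compute g(0), g(1), … with moves {2, 4, 6}:
k:     0  1  2  3  4  5  6  7  8  9 10
g(k):  0  0  1  1  2  2  3  3  0  0  1
So g(10) = 1.
Stack B is a plain Nim stack of size 19, so its Grundy value is 19.
For stack C, compute g(0), g(1), … with moves {3, 6, 7}:
g(0) = mex{} = 0
g(1) = mex{} = 0
g(2) = mex{} = 0
g(3) = mex{0} = 1
g(4) = mex{0} = 1
g(5) = mex{0} = 1
g(6) = mex{0,1} = 2
g(7) = mex{0,1} = 2
g(8) = mex{0,1} = 2
So g(8) = 2.
Stack D is a plain Nim stack of size 5, so its Grundy value is 5.
By the Sprague-Grundy theorem, the Grundy value of a sum of independent games is the XOR of the component values.
Combined value = 1 ⊕ 19 ⊕ 2 ⊕ 5 = 21.

21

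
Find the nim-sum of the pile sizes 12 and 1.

13

In binary:
  1100  (12)
  0001  (1)
  ----
  1101  (13)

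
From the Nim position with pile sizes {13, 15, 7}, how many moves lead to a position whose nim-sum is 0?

In binary:
  1101  (13)
  1111  (15)
  0111  (7)
  ----
  0101  (5)
The overall nim-sum is X = 5. A pile of size p has a winning move iff p XOR X < p (reduce it to p XOR X).
  13: 13 XOR 5 = 8 < 13 — winning move (to 8).
  15: 15 XOR 5 = 10 < 15 — winning move (to 10).
  7: 7 XOR 5 = 2 < 7 — winning move (to 2).
That gives 3 winning moves.

3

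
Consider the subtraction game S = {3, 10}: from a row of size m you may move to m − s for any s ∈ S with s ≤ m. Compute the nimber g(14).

Compute g(0), g(1), … for moves {3, 10}:
k:     0  1  2  3  4  5  6  7  8  9 10 11 12 13 14
g(k):  0  0  0  1  1  1  0  0  0  1  1  1  2  0  0
So g(14) = 0.

0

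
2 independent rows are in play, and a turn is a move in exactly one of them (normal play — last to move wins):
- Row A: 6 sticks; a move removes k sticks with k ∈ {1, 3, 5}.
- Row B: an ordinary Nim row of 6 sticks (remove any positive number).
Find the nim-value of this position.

6

Build the Grundy sequence for row A with g(k) = mex{g(k−s) : s ∈ {1, 3, 5}, s ≤ k}:
g(0) = mex{} = 0
g(1) = mex{0} = 1
g(2) = mex{1} = 0
g(3) = mex{0} = 1
g(4) = mex{1} = 0
g(5) = mex{0} = 1
g(6) = mex{1} = 0
So g(6) = 0.
Row B is a plain Nim row of size 6, so its Grundy value is 6.
By the Sprague-Grundy theorem, the Grundy value of a sum of independent games is the XOR of the component values.
Combined value = 0 XOR 6 = 6.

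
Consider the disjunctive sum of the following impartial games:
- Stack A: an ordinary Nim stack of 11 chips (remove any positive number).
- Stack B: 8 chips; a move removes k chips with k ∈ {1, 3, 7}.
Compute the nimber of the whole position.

11

Stack A is a plain Nim stack of size 11, so its Grundy value is 11.
Grundy values for stack B (subtraction set {1, 3, 7}):
k:     0  1  2  3  4  5  6  7  8
g(k):  0  1  0  1  0  1  0  1  0
So g(8) = 0.
By the Sprague-Grundy theorem, the Grundy value of a sum of independent games is the XOR of the component values.
Combined value = 11 XOR 0 = 11.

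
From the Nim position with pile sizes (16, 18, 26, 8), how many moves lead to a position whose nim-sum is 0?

Nim-sum: 16 XOR 18 XOR 26 XOR 8 = 16.
The overall nim-sum is X = 16. A pile of size p has a winning move iff p XOR X < p (reduce it to p XOR X).
  16: 16 XOR 16 = 0 < 16 — winning move (to 0).
  18: 18 XOR 16 = 2 < 18 — winning move (to 2).
  26: 26 XOR 16 = 10 < 26 — winning move (to 10).
  8: 8 XOR 16 = 24 ≥ 8 — no move.
That gives 3 winning moves.

3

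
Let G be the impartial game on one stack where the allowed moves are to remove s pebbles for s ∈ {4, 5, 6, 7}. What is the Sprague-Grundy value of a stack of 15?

1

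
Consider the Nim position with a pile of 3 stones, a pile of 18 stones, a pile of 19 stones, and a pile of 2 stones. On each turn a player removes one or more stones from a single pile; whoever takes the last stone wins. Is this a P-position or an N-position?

Compute the nim-sum pairwise:
3 ⊕ 18 = 17
17 ⊕ 19 = 2
2 ⊕ 2 = 0
The nim-sum is 0, so this is a P-position: the player to move is in a losing position under optimal play.

P-position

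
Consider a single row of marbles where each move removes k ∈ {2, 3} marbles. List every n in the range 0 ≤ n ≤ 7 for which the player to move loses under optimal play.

0, 1, 5, 6

Compute g(0), g(1), … for moves {2, 3}:
k:     0  1  2  3  4  5  6  7
g(k):  0  0  1  1  2  0  0  1
The P-positions (g = 0) in 0..7 are 0, 1, 5, 6.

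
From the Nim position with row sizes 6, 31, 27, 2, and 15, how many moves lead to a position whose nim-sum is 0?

3

Nim-sum: 6 XOR 31 XOR 27 XOR 2 XOR 15 = 15.
The overall nim-sum is X = 15. A row of size p has a winning move iff p XOR X < p (reduce it to p XOR X).
  6: 6 XOR 15 = 9 ≥ 6 — no move.
  31: 31 XOR 15 = 16 < 31 — winning move (to 16).
  27: 27 XOR 15 = 20 < 27 — winning move (to 20).
  2: 2 XOR 15 = 13 ≥ 2 — no move.
  15: 15 XOR 15 = 0 < 15 — winning move (to 0).
That gives 3 winning moves.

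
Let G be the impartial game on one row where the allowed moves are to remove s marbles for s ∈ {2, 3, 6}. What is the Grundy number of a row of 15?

Grundy values for subtraction set {2, 3, 6}:
k:     0  1  2  3  4  5  6  7  8  9 10 11 12 13 14 15
g(k):  0  0  1  1  2  0  3  1  2  0  0  1  1  2  0  3
So g(15) = 3.

3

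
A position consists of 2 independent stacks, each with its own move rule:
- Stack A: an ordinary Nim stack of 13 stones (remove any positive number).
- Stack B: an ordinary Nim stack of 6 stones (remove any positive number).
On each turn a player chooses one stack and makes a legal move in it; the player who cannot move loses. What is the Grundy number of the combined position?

11

Stack A is a plain Nim stack of size 13, so its Grundy value is 13.
Stack B is a plain Nim stack of size 6, so its Grundy value is 6.
By the Sprague-Grundy theorem, the Grundy value of a sum of independent games is the XOR of the component values.
Combined value = 13 XOR 6 = 11.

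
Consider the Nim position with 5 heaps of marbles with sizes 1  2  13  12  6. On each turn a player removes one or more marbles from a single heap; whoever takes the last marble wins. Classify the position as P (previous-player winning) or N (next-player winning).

Compute the nim-sum pairwise:
1 ⊕ 2 = 3
3 ⊕ 13 = 14
14 ⊕ 12 = 2
2 ⊕ 6 = 4
The nim-sum is 4 ≠ 0, so this is an N-position: the player to move can win.

N-position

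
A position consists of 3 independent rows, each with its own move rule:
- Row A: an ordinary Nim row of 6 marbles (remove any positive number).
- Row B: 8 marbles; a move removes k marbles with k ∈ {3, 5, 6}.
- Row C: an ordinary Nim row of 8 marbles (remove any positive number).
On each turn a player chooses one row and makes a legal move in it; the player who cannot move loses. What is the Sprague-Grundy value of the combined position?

12

Row A is a plain Nim row of size 6, so its Grundy value is 6.
Build the Grundy sequence for row B with g(k) = mex{g(k−s) : s ∈ {3, 5, 6}, s ≤ k}:
g(0) = mex{} = 0
g(1) = mex{} = 0
g(2) = mex{} = 0
g(3) = mex{0} = 1
g(4) = mex{0} = 1
g(5) = mex{0} = 1
g(6) = mex{0,1} = 2
g(7) = mex{0,1} = 2
g(8) = mex{0,1} = 2
So g(8) = 2.
Row C is a plain Nim row of size 8, so its Grundy value is 8.
The value of a disjunctive sum is the nim-sum of the parts.
Combined value = 6 XOR 2 XOR 8 = 12.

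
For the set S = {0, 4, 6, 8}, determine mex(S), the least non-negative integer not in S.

0 is in the set but 1 is not, so the mex is 1.

1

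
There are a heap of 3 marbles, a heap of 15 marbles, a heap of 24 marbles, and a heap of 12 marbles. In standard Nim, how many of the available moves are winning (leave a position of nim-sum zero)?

Bitwise XOR of the heap sizes:
  00011  (3)
  01111  (15)
  11000  (24)
  01100  (12)
  -----
  11000  (24)
The overall nim-sum is X = 24. A heap of size p has a winning move iff p XOR X < p (reduce it to p XOR X).
  3: 3 XOR 24 = 27 ≥ 3 — no move.
  15: 15 XOR 24 = 23 ≥ 15 — no move.
  24: 24 XOR 24 = 0 < 24 — winning move (to 0).
  12: 12 XOR 24 = 20 ≥ 12 — no move.
That gives 1 winning move.

1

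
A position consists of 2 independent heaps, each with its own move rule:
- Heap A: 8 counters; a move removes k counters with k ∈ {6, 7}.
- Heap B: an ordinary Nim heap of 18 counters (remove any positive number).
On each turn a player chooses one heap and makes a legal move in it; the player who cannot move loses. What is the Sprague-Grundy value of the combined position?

19

For heap A, compute g(0), g(1), … with moves {6, 7}:
k:     0  1  2  3  4  5  6  7  8
g(k):  0  0  0  0  0  0  1  1  1
So g(8) = 1.
Heap B is a plain Nim heap of size 18, so its Grundy value is 18.
By the Sprague-Grundy theorem, the Grundy value of a sum of independent games is the XOR of the component values.
Combined value = 1 ⊕ 18 = 19.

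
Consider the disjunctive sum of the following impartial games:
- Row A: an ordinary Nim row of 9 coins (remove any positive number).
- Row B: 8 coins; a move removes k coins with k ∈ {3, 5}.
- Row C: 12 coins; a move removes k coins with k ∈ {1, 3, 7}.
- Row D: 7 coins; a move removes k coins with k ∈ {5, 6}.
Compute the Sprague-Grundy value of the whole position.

8

Row A is a plain Nim row of size 9, so its Grundy value is 9.
Grundy values for row B (subtraction set {3, 5}):
k:     0  1  2  3  4  5  6  7  8
g(k):  0  0  0  1  1  1  2  2  0
So g(8) = 0.
Build the Grundy sequence for row C with g(k) = mex{g(k−s) : s ∈ {1, 3, 7}, s ≤ k}:
k:     0  1  2  3  4  5  6  7  8  9 10 11 12
g(k):  0  1  0  1  0  1  0  1  0  1  0  1  0
So g(12) = 0.
Build the Grundy sequence for row D with g(k) = mex{g(k−s) : s ∈ {5, 6}, s ≤ k}:
k:     0  1  2  3  4  5  6  7
g(k):  0  0  0  0  0  1  1  1
So g(7) = 1.
By the Sprague-Grundy theorem, the Grundy value of a sum of independent games is the XOR of the component values.
Combined value = 9 ⊕ 0 ⊕ 0 ⊕ 1 = 8.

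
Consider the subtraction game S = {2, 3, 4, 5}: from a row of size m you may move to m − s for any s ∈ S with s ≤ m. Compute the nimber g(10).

1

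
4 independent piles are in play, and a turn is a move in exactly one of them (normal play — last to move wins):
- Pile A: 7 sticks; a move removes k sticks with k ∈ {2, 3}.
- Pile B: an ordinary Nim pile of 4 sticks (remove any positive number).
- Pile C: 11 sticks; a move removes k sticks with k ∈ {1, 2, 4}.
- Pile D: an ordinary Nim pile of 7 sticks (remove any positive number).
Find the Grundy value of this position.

0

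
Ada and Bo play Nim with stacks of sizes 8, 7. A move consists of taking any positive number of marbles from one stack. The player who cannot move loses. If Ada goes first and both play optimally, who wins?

Ada wins

Compute the nim-sum pairwise:
8 ⊕ 7 = 15
The nim-sum is 15 ≠ 0, so this is an N-position: the player to move can win; Ada has a winning move.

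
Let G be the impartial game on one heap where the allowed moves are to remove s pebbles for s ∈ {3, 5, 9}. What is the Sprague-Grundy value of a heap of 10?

3

Build the Grundy sequence with g(k) = mex{g(k−s) : s ∈ {3, 5, 9}, s ≤ k}:
g(0) = mex{} = 0
g(1) = mex{} = 0
g(2) = mex{} = 0
g(3) = mex{0} = 1
g(4) = mex{0} = 1
g(5) = mex{0} = 1
g(6) = mex{0,1} = 2
g(7) = mex{0,1} = 2
g(8) = mex{1} = 0
g(9) = mex{0,1,2} = 3
g(10) = mex{0,1,2} = 3
So g(10) = 3.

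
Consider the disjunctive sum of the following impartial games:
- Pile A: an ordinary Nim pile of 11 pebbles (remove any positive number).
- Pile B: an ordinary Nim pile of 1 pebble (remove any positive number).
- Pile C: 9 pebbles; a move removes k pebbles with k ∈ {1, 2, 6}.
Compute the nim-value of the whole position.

Pile A is a plain Nim pile of size 11, so its Grundy value is 11.
Pile B is a plain Nim pile of size 1, so its Grundy value is 1.
Grundy values for pile C (subtraction set {1, 2, 6}):
g(0) = mex{} = 0
g(1) = mex{0} = 1
g(2) = mex{0,1} = 2
g(3) = mex{1,2} = 0
g(4) = mex{0,2} = 1
g(5) = mex{0,1} = 2
g(6) = mex{0,1,2} = 3
g(7) = mex{1,2,3} = 0
g(8) = mex{0,2,3} = 1
g(9) = mex{0,1} = 2
So g(9) = 2.
The value of a disjunctive sum is the nim-sum of the parts.
Combined value = 11 ⊕ 1 ⊕ 2 = 8.

8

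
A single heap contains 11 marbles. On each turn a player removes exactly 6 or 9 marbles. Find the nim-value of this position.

Build the Grundy sequence with g(k) = mex{g(k−s) : s ∈ {6, 9}, s ≤ k}:
g(0) = mex{} = 0
g(1) = mex{} = 0
g(2) = mex{} = 0
g(3) = mex{} = 0
g(4) = mex{} = 0
g(5) = mex{} = 0
g(6) = mex{0} = 1
g(7) = mex{0} = 1
g(8) = mex{0} = 1
g(9) = mex{0} = 1
g(10) = mex{0} = 1
g(11) = mex{0} = 1
So g(11) = 1.

1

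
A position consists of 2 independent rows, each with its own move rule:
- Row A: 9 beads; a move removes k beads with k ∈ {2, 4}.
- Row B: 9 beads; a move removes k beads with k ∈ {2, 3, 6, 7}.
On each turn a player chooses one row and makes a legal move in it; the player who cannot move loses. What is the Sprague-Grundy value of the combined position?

1

Grundy values for row A (subtraction set {2, 4}):
k:     0  1  2  3  4  5  6  7  8  9
g(k):  0  0  1  1  2  2  0  0  1  1
So g(9) = 1.
Build the Grundy sequence for row B with g(k) = mex{g(k−s) : s ∈ {2, 3, 6, 7}, s ≤ k}:
k:     0  1  2  3  4  5  6  7  8  9
g(k):  0  0  1  1  2  0  3  1  2  0
So g(9) = 0.
By the Sprague-Grundy theorem, the Grundy value of a sum of independent games is the XOR of the component values.
Combined value = 1 ⊕ 0 = 1.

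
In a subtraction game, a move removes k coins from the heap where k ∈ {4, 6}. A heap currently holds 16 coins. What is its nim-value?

Compute g(0), g(1), … for moves {4, 6}:
k:     0  1  2  3  4  5  6  7  8  9 10 11 12 13 14 15 16
g(k):  0  0  0  0  1  1  1  1  2  2  0  0  0  0  1  1  1
So g(16) = 1.

1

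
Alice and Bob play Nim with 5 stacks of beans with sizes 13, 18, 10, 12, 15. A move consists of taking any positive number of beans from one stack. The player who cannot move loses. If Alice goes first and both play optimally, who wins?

Compute the nim-sum pairwise:
13 ⊕ 18 = 31
31 ⊕ 10 = 21
21 ⊕ 12 = 25
25 ⊕ 15 = 22
The nim-sum is 22 ≠ 0, so this is an N-position: the player to move can win; Alice has a winning move.

Alice wins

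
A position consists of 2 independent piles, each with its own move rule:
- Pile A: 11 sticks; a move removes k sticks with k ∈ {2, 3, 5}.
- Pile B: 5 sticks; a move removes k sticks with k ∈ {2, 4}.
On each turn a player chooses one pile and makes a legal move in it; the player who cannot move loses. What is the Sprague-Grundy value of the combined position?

0

Grundy values for pile A (subtraction set {2, 3, 5}):
g(0) = mex{} = 0
g(1) = mex{} = 0
g(2) = mex{0} = 1
g(3) = mex{0} = 1
g(4) = mex{0,1} = 2
g(5) = mex{0,1} = 2
g(6) = mex{0,1,2} = 3
g(7) = mex{1,2} = 0
g(8) = mex{1,2,3} = 0
g(9) = mex{0,2,3} = 1
g(10) = mex{0,2} = 1
g(11) = mex{0,1,3} = 2
So g(11) = 2.
For pile B, compute g(0), g(1), … with moves {2, 4}:
g(0) = mex{} = 0
g(1) = mex{} = 0
g(2) = mex{0} = 1
g(3) = mex{0} = 1
g(4) = mex{0,1} = 2
g(5) = mex{0,1} = 2
So g(5) = 2.
By the Sprague-Grundy theorem, the Grundy value of a sum of independent games is the XOR of the component values.
Combined value = 2 ⊕ 2 = 0.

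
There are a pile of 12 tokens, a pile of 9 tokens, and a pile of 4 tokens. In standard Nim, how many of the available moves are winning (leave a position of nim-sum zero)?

1

Nim-sum: 12 ⊕ 9 ⊕ 4 = 1.
The overall nim-sum is X = 1. A pile of size p has a winning move iff p XOR X < p (reduce it to p XOR X).
  12: 12 XOR 1 = 13 ≥ 12 — no move.
  9: 9 XOR 1 = 8 < 9 — winning move (to 8).
  4: 4 XOR 1 = 5 ≥ 4 — no move.
That gives 1 winning move.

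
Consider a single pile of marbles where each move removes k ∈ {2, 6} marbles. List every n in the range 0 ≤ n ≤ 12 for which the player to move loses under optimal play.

0, 1, 4, 5, 8, 9, 12

Compute g(0), g(1), … for moves {2, 6}:
g(0) = mex{} = 0
g(1) = mex{} = 0
g(2) = mex{0} = 1
g(3) = mex{0} = 1
g(4) = mex{1} = 0
g(5) = mex{1} = 0
g(6) = mex{0} = 1
g(7) = mex{0} = 1
g(8) = mex{1} = 0
g(9) = mex{1} = 0
g(10) = mex{0} = 1
g(11) = mex{0} = 1
g(12) = mex{1} = 0
The P-positions (g = 0) in 0..12 are 0, 1, 4, 5, 8, 9, 12.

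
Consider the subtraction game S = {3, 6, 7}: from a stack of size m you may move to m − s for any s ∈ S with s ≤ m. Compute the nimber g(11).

0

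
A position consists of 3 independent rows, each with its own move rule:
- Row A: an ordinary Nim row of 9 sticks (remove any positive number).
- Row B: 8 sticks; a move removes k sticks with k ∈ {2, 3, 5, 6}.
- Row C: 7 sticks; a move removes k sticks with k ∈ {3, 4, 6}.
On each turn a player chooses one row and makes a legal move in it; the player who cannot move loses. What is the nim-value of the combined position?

11

Row A is a plain Nim row of size 9, so its Grundy value is 9.
Grundy values for row B (subtraction set {2, 3, 5, 6}):
g(0) = mex{} = 0
g(1) = mex{} = 0
g(2) = mex{0} = 1
g(3) = mex{0} = 1
g(4) = mex{0,1} = 2
g(5) = mex{0,1} = 2
g(6) = mex{0,1,2} = 3
g(7) = mex{0,1,2} = 3
g(8) = mex{1,2,3} = 0
So g(8) = 0.
For row C, compute g(0), g(1), … with moves {3, 4, 6}:
g(0) = mex{} = 0
g(1) = mex{} = 0
g(2) = mex{} = 0
g(3) = mex{0} = 1
g(4) = mex{0} = 1
g(5) = mex{0} = 1
g(6) = mex{0,1} = 2
g(7) = mex{0,1} = 2
So g(7) = 2.
The value of a disjunctive sum is the nim-sum of the parts.
Combined value = 9 ⊕ 0 ⊕ 2 = 11.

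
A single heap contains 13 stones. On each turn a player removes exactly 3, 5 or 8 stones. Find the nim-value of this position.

Build the Grundy sequence with g(k) = mex{g(k−s) : s ∈ {3, 5, 8}, s ≤ k}:
g(0) = mex{} = 0
g(1) = mex{} = 0
g(2) = mex{} = 0
g(3) = mex{0} = 1
g(4) = mex{0} = 1
g(5) = mex{0} = 1
g(6) = mex{0,1} = 2
g(7) = mex{0,1} = 2
g(8) = mex{0,1} = 2
g(9) = mex{0,1,2} = 3
g(10) = mex{0,1,2} = 3
g(11) = mex{1,2} = 0
g(12) = mex{1,2,3} = 0
g(13) = mex{1,2,3} = 0
So g(13) = 0.

0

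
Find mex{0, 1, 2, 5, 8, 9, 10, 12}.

The values 0, 1, 2 are all present; 3 is the first non-negative integer missing from the set.

3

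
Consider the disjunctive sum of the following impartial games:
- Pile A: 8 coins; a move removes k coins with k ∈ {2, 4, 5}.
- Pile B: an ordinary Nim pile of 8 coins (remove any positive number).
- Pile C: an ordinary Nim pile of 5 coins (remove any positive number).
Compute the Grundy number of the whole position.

Grundy values for pile A (subtraction set {2, 4, 5}):
k:     0  1  2  3  4  5  6  7  8
g(k):  0  0  1  1  2  2  3  0  0
So g(8) = 0.
Pile B is a plain Nim pile of size 8, so its Grundy value is 8.
Pile C is a plain Nim pile of size 5, so its Grundy value is 5.
The value of a disjunctive sum is the nim-sum of the parts.
Combined value = 0 XOR 8 XOR 5 = 13.

13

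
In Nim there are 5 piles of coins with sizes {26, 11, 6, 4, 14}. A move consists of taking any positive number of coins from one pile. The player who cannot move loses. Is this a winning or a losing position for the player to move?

Winning position

Compute the nim-sum pairwise:
26 XOR 11 = 17
17 XOR 6 = 23
23 XOR 4 = 19
19 XOR 14 = 29
The nim-sum is 29 ≠ 0, so this is an N-position: the player to move can win.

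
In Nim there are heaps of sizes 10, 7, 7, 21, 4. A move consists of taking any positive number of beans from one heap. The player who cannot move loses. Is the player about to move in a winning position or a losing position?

Winning position

Nim-sum: 10 ^ 7 ^ 7 ^ 21 ^ 4 = 27.
The nim-sum is 27 ≠ 0, so this is an N-position: the player to move can win.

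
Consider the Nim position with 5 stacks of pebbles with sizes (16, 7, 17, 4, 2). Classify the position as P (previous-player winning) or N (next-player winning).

Write each in binary and XOR column by column:
  10000  (16)
  00111  (7)
  10001  (17)
  00100  (4)
  00010  (2)
  -----
  00000  (0)
The nim-sum is 0, so this is a P-position: the player to move is in a losing position under optimal play.

P-position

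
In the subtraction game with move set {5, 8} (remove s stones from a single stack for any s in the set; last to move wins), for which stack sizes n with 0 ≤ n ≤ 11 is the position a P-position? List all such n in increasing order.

0, 1, 2, 3, 4

Grundy values for subtraction set {5, 8}:
k:     0  1  2  3  4  5  6  7  8  9 10 11
g(k):  0  0  0  0  0  1  1  1  1  1  2  2
The P-positions (g = 0) in 0..11 are 0, 1, 2, 3, 4.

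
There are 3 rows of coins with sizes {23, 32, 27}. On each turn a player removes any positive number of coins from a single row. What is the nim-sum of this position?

Compute the nim-sum pairwise:
23 XOR 32 = 55
55 XOR 27 = 44

44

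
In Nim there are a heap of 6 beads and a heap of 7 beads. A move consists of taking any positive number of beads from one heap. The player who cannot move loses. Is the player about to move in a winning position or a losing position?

Winning position

Bitwise XOR of the heap sizes:
  110  (6)
  111  (7)
  ---
  001  (1)
The nim-sum is 1 ≠ 0, so this is an N-position: the player to move can win.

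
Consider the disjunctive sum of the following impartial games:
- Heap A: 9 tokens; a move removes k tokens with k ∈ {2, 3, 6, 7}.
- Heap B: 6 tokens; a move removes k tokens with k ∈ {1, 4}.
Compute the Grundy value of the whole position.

1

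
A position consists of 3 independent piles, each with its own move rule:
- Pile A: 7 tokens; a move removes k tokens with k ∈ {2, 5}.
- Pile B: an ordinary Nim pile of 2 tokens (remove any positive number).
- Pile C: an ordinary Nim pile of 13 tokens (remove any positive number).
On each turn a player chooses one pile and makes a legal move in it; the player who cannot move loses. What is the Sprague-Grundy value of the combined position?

15

Build the Grundy sequence for pile A with g(k) = mex{g(k−s) : s ∈ {2, 5}, s ≤ k}:
g(0) = mex{} = 0
g(1) = mex{} = 0
g(2) = mex{0} = 1
g(3) = mex{0} = 1
g(4) = mex{1} = 0
g(5) = mex{0,1} = 2
g(6) = mex{0} = 1
g(7) = mex{1,2} = 0
So g(7) = 0.
Pile B is a plain Nim pile of size 2, so its Grundy value is 2.
Pile C is a plain Nim pile of size 13, so its Grundy value is 13.
By the Sprague-Grundy theorem, the Grundy value of a sum of independent games is the XOR of the component values.
Combined value = 0 XOR 2 XOR 13 = 15.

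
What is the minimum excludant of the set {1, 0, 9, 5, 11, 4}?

2

The values 0, 1 are all present; 2 is the first non-negative integer missing from the set.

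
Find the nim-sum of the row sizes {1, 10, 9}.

Compute the nim-sum pairwise:
1 ⊕ 10 = 11
11 ⊕ 9 = 2

2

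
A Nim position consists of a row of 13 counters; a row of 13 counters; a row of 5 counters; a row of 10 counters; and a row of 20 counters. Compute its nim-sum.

Write each in binary and XOR column by column:
  01101  (13)
  01101  (13)
  00101  (5)
  01010  (10)
  10100  (20)
  -----
  11011  (27)

27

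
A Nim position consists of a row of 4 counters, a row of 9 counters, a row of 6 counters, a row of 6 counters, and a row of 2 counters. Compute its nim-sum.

15

Compute the nim-sum pairwise:
4 XOR 9 = 13
13 XOR 6 = 11
11 XOR 6 = 13
13 XOR 2 = 15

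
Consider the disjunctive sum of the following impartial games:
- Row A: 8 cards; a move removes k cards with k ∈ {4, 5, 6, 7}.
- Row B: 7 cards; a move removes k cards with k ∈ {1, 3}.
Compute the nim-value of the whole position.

3

Grundy values for row A (subtraction set {4, 5, 6, 7}):
g(0) = mex{} = 0
g(1) = mex{} = 0
g(2) = mex{} = 0
g(3) = mex{} = 0
g(4) = mex{0} = 1
g(5) = mex{0} = 1
g(6) = mex{0} = 1
g(7) = mex{0} = 1
g(8) = mex{0,1} = 2
So g(8) = 2.
Grundy values for row B (subtraction set {1, 3}):
g(0) = mex{} = 0
g(1) = mex{0} = 1
g(2) = mex{1} = 0
g(3) = mex{0} = 1
g(4) = mex{1} = 0
g(5) = mex{0} = 1
g(6) = mex{1} = 0
g(7) = mex{0} = 1
So g(7) = 1.
By the Sprague-Grundy theorem, the Grundy value of a sum of independent games is the XOR of the component values.
Combined value = 2 XOR 1 = 3.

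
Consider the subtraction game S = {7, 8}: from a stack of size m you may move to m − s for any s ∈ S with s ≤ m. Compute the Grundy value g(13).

Grundy values for subtraction set {7, 8}:
k:     0  1  2  3  4  5  6  7  8  9 10 11 12 13
g(k):  0  0  0  0  0  0  0  1  1  1  1  1  1  1
So g(13) = 1.

1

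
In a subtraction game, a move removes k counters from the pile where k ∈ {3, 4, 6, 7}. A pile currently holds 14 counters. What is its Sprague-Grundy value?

1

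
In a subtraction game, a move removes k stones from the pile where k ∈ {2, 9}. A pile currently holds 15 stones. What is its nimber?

0

Grundy values for subtraction set {2, 9}:
k:     0  1  2  3  4  5  6  7  8  9 10 11 12 13 14 15
g(k):  0  0  1  1  0  0  1  1  0  2  1  0  0  1  1  0
So g(15) = 0.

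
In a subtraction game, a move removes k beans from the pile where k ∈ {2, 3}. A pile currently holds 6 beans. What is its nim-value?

Grundy values for subtraction set {2, 3}:
k:     0  1  2  3  4  5  6
g(k):  0  0  1  1  2  0  0
So g(6) = 0.

0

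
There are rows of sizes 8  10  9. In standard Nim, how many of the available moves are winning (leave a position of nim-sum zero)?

3

In binary:
  1000  (8)
  1010  (10)
  1001  (9)
  ----
  1011  (11)
The overall nim-sum is X = 11. A row of size p has a winning move iff p XOR X < p (reduce it to p XOR X).
  8: 8 XOR 11 = 3 < 8 — winning move (to 3).
  10: 10 XOR 11 = 1 < 10 — winning move (to 1).
  9: 9 XOR 11 = 2 < 9 — winning move (to 2).
That gives 3 winning moves.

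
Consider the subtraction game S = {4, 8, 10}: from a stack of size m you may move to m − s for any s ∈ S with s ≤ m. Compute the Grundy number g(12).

Compute g(0), g(1), … for moves {4, 8, 10}:
g(0) = mex{} = 0
g(1) = mex{} = 0
g(2) = mex{} = 0
g(3) = mex{} = 0
g(4) = mex{0} = 1
g(5) = mex{0} = 1
g(6) = mex{0} = 1
g(7) = mex{0} = 1
g(8) = mex{0,1} = 2
g(9) = mex{0,1} = 2
g(10) = mex{0,1} = 2
g(11) = mex{0,1} = 2
g(12) = mex{0,1,2} = 3
So g(12) = 3.

3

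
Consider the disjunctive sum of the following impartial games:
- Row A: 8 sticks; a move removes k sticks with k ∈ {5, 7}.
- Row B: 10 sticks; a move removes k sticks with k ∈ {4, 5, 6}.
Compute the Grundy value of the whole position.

Build the Grundy sequence for row A with g(k) = mex{g(k−s) : s ∈ {5, 7}, s ≤ k}:
g(0) = mex{} = 0
g(1) = mex{} = 0
g(2) = mex{} = 0
g(3) = mex{} = 0
g(4) = mex{} = 0
g(5) = mex{0} = 1
g(6) = mex{0} = 1
g(7) = mex{0} = 1
g(8) = mex{0} = 1
So g(8) = 1.
Grundy values for row B (subtraction set {4, 5, 6}):
g(0) = mex{} = 0
g(1) = mex{} = 0
g(2) = mex{} = 0
g(3) = mex{} = 0
g(4) = mex{0} = 1
g(5) = mex{0} = 1
g(6) = mex{0} = 1
g(7) = mex{0} = 1
g(8) = mex{0,1} = 2
g(9) = mex{0,1} = 2
g(10) = mex{1} = 0
So g(10) = 0.
By the Sprague-Grundy theorem, the Grundy value of a sum of independent games is the XOR of the component values.
Combined value = 1 ⊕ 0 = 1.

1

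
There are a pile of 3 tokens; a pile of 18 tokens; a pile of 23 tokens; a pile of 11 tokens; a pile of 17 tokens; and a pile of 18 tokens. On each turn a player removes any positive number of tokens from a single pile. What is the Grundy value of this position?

14

Nim-sum: 3 ^ 18 ^ 23 ^ 11 ^ 17 ^ 18 = 14.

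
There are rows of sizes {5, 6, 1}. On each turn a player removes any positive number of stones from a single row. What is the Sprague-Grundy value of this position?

2

Nim-sum: 5 ⊕ 6 ⊕ 1 = 2.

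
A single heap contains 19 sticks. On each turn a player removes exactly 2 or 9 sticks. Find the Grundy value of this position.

Grundy values for subtraction set {2, 9}:
k:     0  1  2  3  4  5  6  7  8  9 10 11 12 13 14 15 16 17 18 19
g(k):  0  0  1  1  0  0  1  1  0  2  1  0  0  1  1  0  0  1  1  0
So g(19) = 0.

0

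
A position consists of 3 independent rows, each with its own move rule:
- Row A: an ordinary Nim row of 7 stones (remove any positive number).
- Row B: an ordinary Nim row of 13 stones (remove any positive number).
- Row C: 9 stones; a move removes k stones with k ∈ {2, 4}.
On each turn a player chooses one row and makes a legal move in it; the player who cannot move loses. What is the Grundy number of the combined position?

Row A is a plain Nim row of size 7, so its Grundy value is 7.
Row B is a plain Nim row of size 13, so its Grundy value is 13.
Build the Grundy sequence for row C with g(k) = mex{g(k−s) : s ∈ {2, 4}, s ≤ k}:
k:     0  1  2  3  4  5  6  7  8  9
g(k):  0  0  1  1  2  2  0  0  1  1
So g(9) = 1.
By the Sprague-Grundy theorem, the Grundy value of a sum of independent games is the XOR of the component values.
Combined value = 7 XOR 13 XOR 1 = 11.

11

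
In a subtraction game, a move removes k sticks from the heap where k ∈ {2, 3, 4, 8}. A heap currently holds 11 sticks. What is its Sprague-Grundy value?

2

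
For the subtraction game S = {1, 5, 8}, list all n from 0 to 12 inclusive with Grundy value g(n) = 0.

Compute g(0), g(1), … for moves {1, 5, 8}:
g(0) = mex{} = 0
g(1) = mex{0} = 1
g(2) = mex{1} = 0
g(3) = mex{0} = 1
g(4) = mex{1} = 0
g(5) = mex{0} = 1
g(6) = mex{1} = 0
g(7) = mex{0} = 1
g(8) = mex{0,1} = 2
g(9) = mex{0,1,2} = 3
g(10) = mex{0,1,3} = 2
g(11) = mex{0,1,2} = 3
g(12) = mex{0,1,3} = 2
The P-positions (g = 0) in 0..12 are 0, 2, 4, 6.

0, 2, 4, 6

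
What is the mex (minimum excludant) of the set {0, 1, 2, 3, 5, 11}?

The values 0, 1, 2, 3 are all present; 4 is the first non-negative integer missing from the set.

4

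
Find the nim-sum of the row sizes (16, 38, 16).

Compute the nim-sum pairwise:
16 ^ 38 = 54
54 ^ 16 = 38

38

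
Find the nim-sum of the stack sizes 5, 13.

Write each in binary and XOR column by column:
  0101  (5)
  1101  (13)
  ----
  1000  (8)

8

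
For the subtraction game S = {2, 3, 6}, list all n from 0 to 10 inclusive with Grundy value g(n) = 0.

0, 1, 5, 9, 10

Compute g(0), g(1), … for moves {2, 3, 6}:
g(0) = mex{} = 0
g(1) = mex{} = 0
g(2) = mex{0} = 1
g(3) = mex{0} = 1
g(4) = mex{0,1} = 2
g(5) = mex{1} = 0
g(6) = mex{0,1,2} = 3
g(7) = mex{0,2} = 1
g(8) = mex{0,1,3} = 2
g(9) = mex{1,3} = 0
g(10) = mex{1,2} = 0
The P-positions (g = 0) in 0..10 are 0, 1, 5, 9, 10.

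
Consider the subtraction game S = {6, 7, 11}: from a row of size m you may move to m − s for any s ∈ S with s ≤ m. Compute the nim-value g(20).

0

Grundy values for subtraction set {6, 7, 11}:
k:     0  1  2  3  4  5  6  7  8  9 10 11 12 13 14 15 16 17 18 19 20
g(k):  0  0  0  0  0  0  1  1  1  1  1  1  2  2  2  2  2  0  0  0  0
So g(20) = 0.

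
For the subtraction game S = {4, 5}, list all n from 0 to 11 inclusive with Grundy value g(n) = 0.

Grundy values for subtraction set {4, 5}:
g(0) = mex{} = 0
g(1) = mex{} = 0
g(2) = mex{} = 0
g(3) = mex{} = 0
g(4) = mex{0} = 1
g(5) = mex{0} = 1
g(6) = mex{0} = 1
g(7) = mex{0} = 1
g(8) = mex{0,1} = 2
g(9) = mex{1} = 0
g(10) = mex{1} = 0
g(11) = mex{1} = 0
The P-positions (g = 0) in 0..11 are 0, 1, 2, 3, 9, 10, 11.

0, 1, 2, 3, 9, 10, 11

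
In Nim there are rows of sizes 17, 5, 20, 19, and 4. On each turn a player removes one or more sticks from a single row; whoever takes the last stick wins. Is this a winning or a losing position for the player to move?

Bitwise XOR of the heap sizes:
  10001  (17)
  00101  (5)
  10100  (20)
  10011  (19)
  00100  (4)
  -----
  10111  (23)
The nim-sum is 23 ≠ 0, so this is an N-position: the player to move can win.

Winning position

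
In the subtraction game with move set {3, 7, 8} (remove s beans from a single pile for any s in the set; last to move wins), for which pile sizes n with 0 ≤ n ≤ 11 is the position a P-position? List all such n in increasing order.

0, 1, 2, 6, 11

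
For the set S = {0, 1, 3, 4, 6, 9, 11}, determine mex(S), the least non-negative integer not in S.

2

The values 0, 1 are all present; 2 is the first non-negative integer missing from the set.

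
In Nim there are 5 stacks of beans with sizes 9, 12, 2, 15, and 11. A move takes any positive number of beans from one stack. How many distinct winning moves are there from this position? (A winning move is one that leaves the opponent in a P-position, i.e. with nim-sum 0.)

3

Write each in binary and XOR column by column:
  1001  (9)
  1100  (12)
  0010  (2)
  1111  (15)
  1011  (11)
  ----
  0011  (3)
The overall nim-sum is X = 3. A stack of size p has a winning move iff p XOR X < p (reduce it to p XOR X).
  9: 9 XOR 3 = 10 ≥ 9 — no move.
  12: 12 XOR 3 = 15 ≥ 12 — no move.
  2: 2 XOR 3 = 1 < 2 — winning move (to 1).
  15: 15 XOR 3 = 12 < 15 — winning move (to 12).
  11: 11 XOR 3 = 8 < 11 — winning move (to 8).
That gives 3 winning moves.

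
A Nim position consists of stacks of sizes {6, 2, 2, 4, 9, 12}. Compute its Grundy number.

7

In binary:
  0110  (6)
  0010  (2)
  0010  (2)
  0100  (4)
  1001  (9)
  1100  (12)
  ----
  0111  (7)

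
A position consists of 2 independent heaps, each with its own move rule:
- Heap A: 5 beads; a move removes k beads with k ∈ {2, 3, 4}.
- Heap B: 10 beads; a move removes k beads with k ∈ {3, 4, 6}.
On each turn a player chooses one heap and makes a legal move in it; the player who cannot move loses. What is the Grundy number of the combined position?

For heap A, compute g(0), g(1), … with moves {2, 3, 4}:
k:     0  1  2  3  4  5
g(k):  0  0  1  1  2  2
So g(5) = 2.
For heap B, compute g(0), g(1), … with moves {3, 4, 6}:
g(0) = mex{} = 0
g(1) = mex{} = 0
g(2) = mex{} = 0
g(3) = mex{0} = 1
g(4) = mex{0} = 1
g(5) = mex{0} = 1
g(6) = mex{0,1} = 2
g(7) = mex{0,1} = 2
g(8) = mex{0,1} = 2
g(9) = mex{1,2} = 0
g(10) = mex{1,2} = 0
So g(10) = 0.
The value of a disjunctive sum is the nim-sum of the parts.
Combined value = 2 ⊕ 0 = 2.

2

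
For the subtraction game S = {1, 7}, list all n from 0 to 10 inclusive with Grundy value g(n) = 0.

0, 2, 4, 6, 8, 10

Build the Grundy sequence with g(k) = mex{g(k−s) : s ∈ {1, 7}, s ≤ k}:
g(0) = mex{} = 0
g(1) = mex{0} = 1
g(2) = mex{1} = 0
g(3) = mex{0} = 1
g(4) = mex{1} = 0
g(5) = mex{0} = 1
g(6) = mex{1} = 0
g(7) = mex{0} = 1
g(8) = mex{1} = 0
g(9) = mex{0} = 1
g(10) = mex{1} = 0
The P-positions (g = 0) in 0..10 are 0, 2, 4, 6, 8, 10.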